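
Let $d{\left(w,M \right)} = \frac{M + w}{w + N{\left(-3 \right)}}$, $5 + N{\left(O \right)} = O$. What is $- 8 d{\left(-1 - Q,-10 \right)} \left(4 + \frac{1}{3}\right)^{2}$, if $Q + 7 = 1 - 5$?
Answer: $0$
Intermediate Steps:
$N{\left(O \right)} = -5 + O$
$Q = -11$ ($Q = -7 + \left(1 - 5\right) = -7 - 4 = -11$)
$d{\left(w,M \right)} = \frac{M + w}{-8 + w}$ ($d{\left(w,M \right)} = \frac{M + w}{w - 8} = \frac{M + w}{-8 + w}$)
$- 8 d{\left(-1 - Q,-10 \right)} \left(4 + \frac{1}{3}\right)^{2} = - 8 \frac{-10 - -10}{-8 - -10} \left(4 + \frac{1}{3}\right)^{2} = - 8 \frac{-10 + \left(-1 + 11\right)}{-8 + \left(-1 + 11\right)} \left(4 + \frac{1}{3}\right)^{2} = - 8 \frac{-10 + 10}{-8 + 10} \left(\frac{13}{3}\right)^{2} = - 8 \cdot \frac{1}{2} \cdot 0 \cdot \frac{169}{9} = \left(-8\right) 0 \cdot \frac{169}{9} = 0 \cdot \frac{169}{9} = 0$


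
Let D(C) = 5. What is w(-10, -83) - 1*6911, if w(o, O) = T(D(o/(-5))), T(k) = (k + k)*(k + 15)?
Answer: -6711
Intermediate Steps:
T(k) = 2*k*(15 + k) (T(k) = (2*k)*(15 + k) = 2*k*(15 + k))
w(o, O) = 200 (w(o, O) = 2*5*(15 + 5) = 2*5*20 = 200)
w(-10, -83) - 1*6911 = 200 - 1*6911 = 200 - 6911 = -6711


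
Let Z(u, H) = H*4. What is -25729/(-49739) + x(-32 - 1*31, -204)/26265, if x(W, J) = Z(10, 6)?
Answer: 225655307/435464945 ≈ 0.51819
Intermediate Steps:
Z(u, H) = 4*H
x(W, J) = 24 (x(W, J) = 4*6 = 24)
-25729/(-49739) + x(-32 - 1*31, -204)/26265 = -25729/(-49739) + 24/26265 = -25729*(-1/49739) + 24*(1/26265) = 25729/49739 + 8/8755 = 225655307/435464945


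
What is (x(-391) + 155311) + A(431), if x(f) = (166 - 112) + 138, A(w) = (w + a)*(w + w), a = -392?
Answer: 189121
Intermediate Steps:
A(w) = 2*w*(-392 + w) (A(w) = (w - 392)*(w + w) = (-392 + w)*(2*w) = 2*w*(-392 + w))
x(f) = 192 (x(f) = 54 + 138 = 192)
(x(-391) + 155311) + A(431) = (192 + 155311) + 2*431*(-392 + 431) = 155503 + 2*431*39 = 155503 + 33618 = 189121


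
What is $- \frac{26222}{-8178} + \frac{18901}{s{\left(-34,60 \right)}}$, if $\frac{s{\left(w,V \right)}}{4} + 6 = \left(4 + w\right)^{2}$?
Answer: $\frac{41390375}{4874088} \approx 8.4919$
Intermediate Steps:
$s{\left(w,V \right)} = -24 + 4 \left(4 + w\right)^{2}$
$- \frac{26222}{-8178} + \frac{18901}{s{\left(-34,60 \right)}} = - \frac{26222}{-8178} + \frac{18901}{-24 + 4 \left(4 - 34\right)^{2}} = \left(-26222\right) \left(- \frac{1}{8178}\right) + \frac{18901}{-24 + 4 \left(-30\right)^{2}} = \frac{13111}{4089} + \frac{18901}{-24 + 4 \cdot 900} = \frac{13111}{4089} + \frac{18901}{-24 + 3600} = \frac{13111}{4089} + \frac{18901}{3576} = \frac{41390375}{4874088}$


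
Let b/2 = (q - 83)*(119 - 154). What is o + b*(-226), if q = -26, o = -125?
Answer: -1724505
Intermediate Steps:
b = 7630 (b = 2*((-26 - 83)*(119 - 154)) = 2*(-109*(-35)) = 2*3815 = 7630)
o + b*(-226) = -125 + 7630*(-226) = -125 - 1724380 = -1724505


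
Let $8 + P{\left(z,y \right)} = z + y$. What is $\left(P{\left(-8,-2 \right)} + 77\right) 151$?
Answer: $8909$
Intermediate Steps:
$P{\left(z,y \right)} = -8 + y + z$ ($P{\left(z,y \right)} = -8 + \left(z + y\right) = -8 + \left(y + z\right) = -8 + y + z$)
$\left(P{\left(-8,-2 \right)} + 77\right) 151 = \left(\left(-8 - 2 - 8\right) + 77\right) 151 = \left(-18 + 77\right) 151 = 59 \cdot 151 = 8909$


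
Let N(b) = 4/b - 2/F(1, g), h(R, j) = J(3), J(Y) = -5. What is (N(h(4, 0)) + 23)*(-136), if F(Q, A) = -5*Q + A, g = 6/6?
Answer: -15436/5 ≈ -3087.2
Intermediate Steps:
g = 1 (g = 6*(⅙) = 1)
h(R, j) = -5
F(Q, A) = A - 5*Q
N(b) = ½ + 4/b (N(b) = 4/b - 2/(1 - 5*1) = 4/b - 2/(1 - 5) = 4/b - 2/(-4) = 4/b - 2*(-¼) = 4/b + ½ = ½ + 4/b)
(N(h(4, 0)) + 23)*(-136) = ((½)*(8 - 5)/(-5) + 23)*(-136) = ((½)*(-⅕)*3 + 23)*(-136) = (-3/10 + 23)*(-136) = (227/10)*(-136) = -15436/5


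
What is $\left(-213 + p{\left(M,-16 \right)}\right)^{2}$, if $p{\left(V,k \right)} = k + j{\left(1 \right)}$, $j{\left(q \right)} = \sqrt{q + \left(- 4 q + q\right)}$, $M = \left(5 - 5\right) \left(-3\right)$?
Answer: $\left(229 - i \sqrt{2}\right)^{2} \approx 52439.0 - 647.7 i$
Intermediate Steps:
$M = 0$ ($M = \left(5 - 5\right) \left(-3\right) = 0 \left(-3\right) = 0$)
$j{\left(q \right)} = \sqrt{2} \sqrt{- q}$ ($j{\left(q \right)} = \sqrt{q - 3 q} = \sqrt{- 2 q} = \sqrt{2} \sqrt{- q}$)
$p{\left(V,k \right)} = k + i \sqrt{2}$ ($p{\left(V,k \right)} = k + \sqrt{2} \sqrt{\left(-1\right) 1} = k + \sqrt{2} \sqrt{-1} = k + \sqrt{2} i = k + i \sqrt{2}$)
$\left(-213 + p{\left(M,-16 \right)}\right)^{2} = \left(-213 - \left(16 - i \sqrt{2}\right)\right)^{2} = \left(-229 + i \sqrt{2}\right)^{2}$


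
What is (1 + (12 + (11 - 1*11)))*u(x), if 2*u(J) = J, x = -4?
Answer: -26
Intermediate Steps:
u(J) = J/2
(1 + (12 + (11 - 1*11)))*u(x) = (1 + (12 + (11 - 1*11)))*((½)*(-4)) = (1 + (12 + (11 - 11)))*(-2) = (1 + (12 + 0))*(-2) = (1 + 12)*(-2) = 13*(-2) = -26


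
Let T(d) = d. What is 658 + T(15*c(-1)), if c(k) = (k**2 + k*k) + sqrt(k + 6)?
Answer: 688 + 15*sqrt(5) ≈ 721.54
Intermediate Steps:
c(k) = sqrt(6 + k) + 2*k**2 (c(k) = (k**2 + k**2) + sqrt(6 + k) = 2*k**2 + sqrt(6 + k) = sqrt(6 + k) + 2*k**2)
658 + T(15*c(-1)) = 658 + 15*(sqrt(6 - 1) + 2*(-1)**2) = 658 + 15*(sqrt(5) + 2*1) = 658 + 15*(sqrt(5) + 2) = 658 + 15*(2 + sqrt(5)) = 658 + (30 + 15*sqrt(5)) = 688 + 15*sqrt(5)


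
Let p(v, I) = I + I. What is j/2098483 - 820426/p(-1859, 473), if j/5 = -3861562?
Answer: -869957601009/992582459 ≈ -876.46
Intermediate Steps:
j = -19307810 (j = 5*(-3861562) = -19307810)
p(v, I) = 2*I
j/2098483 - 820426/p(-1859, 473) = -19307810/2098483 - 820426/(2*473) = -19307810*1/2098483 - 820426/946 = -19307810/2098483 - 820426*1/946 = -19307810/2098483 - 410213/473 = -869957601009/992582459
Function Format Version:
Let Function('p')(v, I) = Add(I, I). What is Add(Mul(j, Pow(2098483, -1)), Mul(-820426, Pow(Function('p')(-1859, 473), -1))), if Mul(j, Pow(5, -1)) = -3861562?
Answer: Rational(-869957601009, 992582459) ≈ -876.46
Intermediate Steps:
j = -19307810 (j = Mul(5, -3861562) = -19307810)
Function('p')(v, I) = Mul(2, I)
Add(Mul(j, Pow(2098483, -1)), Mul(-820426, Pow(Function('p')(-1859, 473), -1))) = Add(Mul(-19307810, Pow(2098483, -1)), Mul(-820426, Pow(Mul(2, 473), -1))) = Add(Mul(-19307810, Rational(1, 2098483)), Mul(-820426, Pow(946, -1))) = Add(Rational(-19307810, 2098483), Mul(-820426, Rational(1, 946))) = Add(Rational(-19307810, 2098483), Rational(-410213, 473)) = Rational(-869957601009, 992582459)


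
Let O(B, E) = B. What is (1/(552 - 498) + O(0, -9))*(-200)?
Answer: -100/27 ≈ -3.7037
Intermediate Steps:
(1/(552 - 498) + O(0, -9))*(-200) = (1/(552 - 498) + 0)*(-200) = (1/54 + 0)*(-200) = (1/54)*(-200) = -100/27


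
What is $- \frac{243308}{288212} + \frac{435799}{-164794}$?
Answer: $- \frac{5917792855}{1696271726} \approx -3.4887$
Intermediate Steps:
$- \frac{243308}{288212} + \frac{435799}{-164794} = \left(-243308\right) \frac{1}{288212} + 435799 \left(- \frac{1}{164794}\right) = - \frac{60827}{72053} - \frac{62257}{23542} = - \frac{5917792855}{1696271726}$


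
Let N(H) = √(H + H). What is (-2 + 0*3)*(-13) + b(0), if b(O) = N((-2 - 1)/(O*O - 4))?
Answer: 26 + √6/2 ≈ 27.225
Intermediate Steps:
N(H) = √2*√H (N(H) = √(2*H) = √2*√H)
b(O) = √6*√(-1/(-4 + O²)) (b(O) = √2*√((-2 - 1)/(O*O - 4)) = √2*√(-3/(O² - 4)) = √2*√(-3/(-4 + O²)) = √2*(√3*√(-1/(-4 + O²))) = √6*√(-1/(-4 + O²)))
(-2 + 0*3)*(-13) + b(0) = (-2 + 0*3)*(-13) + √6*√(-1/(-4 + 0²)) = (-2 + 0)*(-13) + √6*√(-1/(-4 + 0)) = -2*(-13) + √6*√(-1/(-4)) = 26 + √6*√(-1*(-¼)) = 26 + √6*√(¼) = 26 + √6*(½) = 26 + √6/2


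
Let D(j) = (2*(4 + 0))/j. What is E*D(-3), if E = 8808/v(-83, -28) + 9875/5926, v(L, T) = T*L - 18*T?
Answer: -80122708/6284523 ≈ -12.749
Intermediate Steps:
D(j) = 8/j (D(j) = (2*4)/j = 8/j)
v(L, T) = -18*T + L*T (v(L, T) = L*T - 18*T = -18*T + L*T)
E = 20030677/4189682 (E = 8808/((-28*(-18 - 83))) + 9875/5926 = 8808/((-28*(-101))) + 9875*(1/5926) = 8808/2828 + 9875/5926 = 8808*(1/2828) + 9875/5926 = 2202/707 + 9875/5926 = 20030677/4189682 ≈ 4.7810)
E*D(-3) = 20030677*(8/(-3))/4189682 = 20030677*(8*(-⅓))/4189682 = (20030677/4189682)*(-8/3) = -80122708/6284523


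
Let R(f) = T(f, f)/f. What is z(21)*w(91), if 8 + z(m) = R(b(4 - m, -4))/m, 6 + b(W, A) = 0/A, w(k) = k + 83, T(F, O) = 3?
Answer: -9773/7 ≈ -1396.1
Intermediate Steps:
w(k) = 83 + k
b(W, A) = -6 (b(W, A) = -6 + 0/A = -6 + 0 = -6)
R(f) = 3/f
z(m) = -8 - 1/(2*m) (z(m) = -8 + (3/(-6))/m = -8 + (3*(-⅙))/m = -8 - 1/(2*m))
z(21)*w(91) = (-8 - ½/21)*(83 + 91) = (-8 - ½*1/21)*174 = (-8 - 1/42)*174 = -337/42*174 = -9773/7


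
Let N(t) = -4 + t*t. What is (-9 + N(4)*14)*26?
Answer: 4134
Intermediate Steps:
N(t) = -4 + t²
(-9 + N(4)*14)*26 = (-9 + (-4 + 4²)*14)*26 = (-9 + (-4 + 16)*14)*26 = (-9 + 12*14)*26 = (-9 + 168)*26 = 159*26 = 4134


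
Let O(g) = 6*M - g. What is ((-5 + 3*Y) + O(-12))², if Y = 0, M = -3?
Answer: 121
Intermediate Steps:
O(g) = -18 - g (O(g) = 6*(-3) - g = -18 - g)
((-5 + 3*Y) + O(-12))² = ((-5 + 3*0) + (-18 - 1*(-12)))² = ((-5 + 0) + (-18 + 12))² = (-5 - 6)² = (-11)² = 121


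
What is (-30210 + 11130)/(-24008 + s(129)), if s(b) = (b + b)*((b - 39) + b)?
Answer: -9540/16247 ≈ -0.58718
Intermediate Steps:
s(b) = 2*b*(-39 + 2*b) (s(b) = (2*b)*((-39 + b) + b) = (2*b)*(-39 + 2*b) = 2*b*(-39 + 2*b))
(-30210 + 11130)/(-24008 + s(129)) = (-30210 + 11130)/(-24008 + 2*129*(-39 + 2*129)) = -19080/(-24008 + 2*129*(-39 + 258)) = -19080/(-24008 + 2*129*219) = -19080/(-24008 + 56502) = -19080/32494 = -19080*1/32494 = -9540/16247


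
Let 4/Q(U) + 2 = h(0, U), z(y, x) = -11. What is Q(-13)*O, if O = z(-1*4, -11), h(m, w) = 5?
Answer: -44/3 ≈ -14.667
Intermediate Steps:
Q(U) = 4/3 (Q(U) = 4/(-2 + 5) = 4/3)
O = -11
Q(-13)*O = (4/3)*(-11) = -44/3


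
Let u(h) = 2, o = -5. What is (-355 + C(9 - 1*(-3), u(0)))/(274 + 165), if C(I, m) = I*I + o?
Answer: -216/439 ≈ -0.49203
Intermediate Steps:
C(I, m) = -5 + I² (C(I, m) = I*I - 5 = I² - 5 = -5 + I²)
(-355 + C(9 - 1*(-3), u(0)))/(274 + 165) = (-355 + (-5 + (9 - 1*(-3))²))/(274 + 165) = (-355 + (-5 + (9 + 3)²))/439 = (-355 + (-5 + 12²))*(1/439) = (-355 + (-5 + 144))*(1/439) = (-355 + 139)*(1/439) = -216*1/439 = -216/439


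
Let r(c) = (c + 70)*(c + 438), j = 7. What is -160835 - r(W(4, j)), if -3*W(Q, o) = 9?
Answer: -189980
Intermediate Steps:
W(Q, o) = -3 (W(Q, o) = -⅓*9 = -3)
r(c) = (70 + c)*(438 + c)
-160835 - r(W(4, j)) = -160835 - (30660 + (-3)² + 508*(-3)) = -160835 - (30660 + 9 - 1524) = -160835 - 1*29145 = -160835 - 29145 = -189980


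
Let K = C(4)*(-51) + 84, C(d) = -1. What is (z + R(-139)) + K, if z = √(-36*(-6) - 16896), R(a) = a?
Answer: -4 + 2*I*√4170 ≈ -4.0 + 129.15*I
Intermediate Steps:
z = 2*I*√4170 (z = √(216 - 16896) = √(-16680) = 2*I*√4170 ≈ 129.15*I)
K = 135 (K = -1*(-51) + 84 = 51 + 84 = 135)
(z + R(-139)) + K = (2*I*√4170 - 139) + 135 = (-139 + 2*I*√4170) + 135 = -4 + 2*I*√4170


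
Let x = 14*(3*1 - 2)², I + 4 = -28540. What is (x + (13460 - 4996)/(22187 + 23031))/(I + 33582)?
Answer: 6973/2476177 ≈ 0.0028160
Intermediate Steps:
I = -28544 (I = -4 - 28540 = -28544)
x = 14 (x = 14*(3 - 2)² = 14*1² = 14*1 = 14)
(x + (13460 - 4996)/(22187 + 23031))/(I + 33582) = (14 + (13460 - 4996)/(22187 + 23031))/(-28544 + 33582) = (14 + 8464/45218)/5038 = (14 + 8464*(1/45218))*(1/5038) = (14 + 184/983)*(1/5038) = (13946/983)*(1/5038) = 6973/2476177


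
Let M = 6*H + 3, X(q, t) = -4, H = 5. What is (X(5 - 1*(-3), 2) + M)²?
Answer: 841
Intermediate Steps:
M = 33 (M = 6*5 + 3 = 30 + 3 = 33)
(X(5 - 1*(-3), 2) + M)² = (-4 + 33)² = 29² = 841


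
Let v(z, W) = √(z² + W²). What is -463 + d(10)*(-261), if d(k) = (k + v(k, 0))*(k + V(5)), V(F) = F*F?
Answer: -183163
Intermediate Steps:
V(F) = F²
v(z, W) = √(W² + z²)
d(k) = (25 + k)*(k + √(k²)) (d(k) = (k + √(0² + k²))*(k + 5²) = (k + √(0 + k²))*(k + 25) = (k + √(k²))*(25 + k) = (25 + k)*(k + √(k²)))
-463 + d(10)*(-261) = -463 + (10² + 25*10 + 25*√(10²) + 10*√(10²))*(-261) = -463 + (100 + 250 + 25*√100 + 10*√100)*(-261) = -463 + (100 + 250 + 25*10 + 10*10)*(-261) = -463 + (100 + 250 + 250 + 100)*(-261) = -463 + 700*(-261) = -463 - 182700 = -183163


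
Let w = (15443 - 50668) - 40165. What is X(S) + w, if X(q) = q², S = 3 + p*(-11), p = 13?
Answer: -55790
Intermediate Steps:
S = -140 (S = 3 + 13*(-11) = 3 - 143 = -140)
w = -75390 (w = -35225 - 40165 = -75390)
X(S) + w = (-140)² - 75390 = 19600 - 75390 = -55790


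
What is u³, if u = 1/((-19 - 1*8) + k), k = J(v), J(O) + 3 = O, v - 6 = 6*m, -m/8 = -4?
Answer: 1/4741632 ≈ 2.1090e-7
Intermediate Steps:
m = 32 (m = -8*(-4) = 32)
v = 198 (v = 6 + 6*32 = 6 + 192 = 198)
J(O) = -3 + O
k = 195 (k = -3 + 198 = 195)
u = 1/168 (u = 1/((-19 - 1*8) + 195) = 1/((-19 - 8) + 195) = 1/(-27 + 195) = 1/168 ≈ 0.0059524)
u³ = (1/168)³ = 1/4741632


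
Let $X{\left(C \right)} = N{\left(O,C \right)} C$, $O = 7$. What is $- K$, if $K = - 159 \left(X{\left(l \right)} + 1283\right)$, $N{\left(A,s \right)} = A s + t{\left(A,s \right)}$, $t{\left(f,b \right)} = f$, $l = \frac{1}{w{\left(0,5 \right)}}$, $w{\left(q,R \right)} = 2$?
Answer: $\frac{819327}{4} \approx 2.0483 \cdot 10^{5}$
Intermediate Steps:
$l = \frac{1}{2} \approx 0.5$
$N{\left(A,s \right)} = A + A s$ ($N{\left(A,s \right)} = A s + A = A + A s$)
$X{\left(C \right)} = C \left(7 + 7 C\right)$ ($X{\left(C \right)} = 7 \left(1 + C\right) C = \left(7 + 7 C\right) C = C \left(7 + 7 C\right)$)
$K = - \frac{819327}{4}$ ($K = - 159 \left(7 \cdot \frac{1}{2} \left(1 + \frac{1}{2}\right) + 1283\right) = - 159 \left(7 \cdot \frac{1}{2} \cdot \frac{3}{2} + 1283\right) = - 159 \left(\frac{21}{4} + 1283\right) = \left(-159\right) \frac{5153}{4} = - \frac{819327}{4} \approx -2.0483 \cdot 10^{5}$)
$- K = \left(-1\right) \left(- \frac{819327}{4}\right) = \frac{819327}{4}$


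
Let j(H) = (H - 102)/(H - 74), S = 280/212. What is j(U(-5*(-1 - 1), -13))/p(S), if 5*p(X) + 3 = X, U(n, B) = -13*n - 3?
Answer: -62275/18423 ≈ -3.3803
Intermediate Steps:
S = 70/53 (S = 280*(1/212) = 70/53 ≈ 1.3208)
U(n, B) = -3 - 13*n
p(X) = -⅗ + X/5
j(H) = (-102 + H)/(-74 + H)
j(U(-5*(-1 - 1), -13))/p(S) = ((-102 + (-3 - (-65)*(-1 - 1)))/(-74 + (-3 - (-65)*(-1 - 1))))/(-⅗ + (⅕)*(70/53)) = ((-102 + (-3 - (-65)*(-2)))/(-74 + (-3 - (-65)*(-2))))/(-⅗ + 14/53) = ((-102 + (-3 - 13*10))/(-74 + (-3 - 13*10)))/(-89/265) = ((-102 + (-3 - 130))/(-74 + (-3 - 130)))*(-265/89) = ((-102 - 133)/(-74 - 133))*(-265/89) = (-235/(-207))*(-265/89) = -1/207*(-235)*(-265/89) = (235/207)*(-265/89) = -62275/18423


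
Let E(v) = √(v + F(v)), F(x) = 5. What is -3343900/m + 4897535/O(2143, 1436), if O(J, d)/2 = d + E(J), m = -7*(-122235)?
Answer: 152614519495/89607738 - 4897535*√537/2059948 ≈ 1648.0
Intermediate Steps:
m = 855645
E(v) = √(5 + v) (E(v) = √(v + 5) = √(5 + v))
O(J, d) = 2*d + 2*√(5 + J) (O(J, d) = 2*(d + √(5 + J)) = 2*d + 2*√(5 + J))
-3343900/m + 4897535/O(2143, 1436) = -3343900/855645 + 4897535/(2*1436 + 2*√(5 + 2143)) = -3343900*1/855645 + 4897535/(2872 + 2*√2148) = -340/87 + 4897535/(2872 + 2*(2*√537)) = -340/87 + 4897535/(2872 + 4*√537)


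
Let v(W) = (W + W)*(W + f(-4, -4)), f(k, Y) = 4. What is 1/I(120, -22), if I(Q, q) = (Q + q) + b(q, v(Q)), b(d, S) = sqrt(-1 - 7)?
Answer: 49/4806 - I*sqrt(2)/4806 ≈ 0.010196 - 0.00029426*I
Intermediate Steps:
v(W) = 2*W*(4 + W) (v(W) = (W + W)*(W + 4) = (2*W)*(4 + W) = 2*W*(4 + W))
b(d, S) = 2*I*sqrt(2) (b(d, S) = sqrt(-8) = 2*I*sqrt(2))
I(Q, q) = Q + q + 2*I*sqrt(2) (I(Q, q) = (Q + q) + 2*I*sqrt(2) = Q + q + 2*I*sqrt(2))
1/I(120, -22) = 1/(120 - 22 + 2*I*sqrt(2)) = 1/(98 + 2*I*sqrt(2))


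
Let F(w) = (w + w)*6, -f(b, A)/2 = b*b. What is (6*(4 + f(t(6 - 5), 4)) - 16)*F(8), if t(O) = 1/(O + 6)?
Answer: 36480/49 ≈ 744.49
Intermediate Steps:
t(O) = 1/(6 + O)
f(b, A) = -2*b**2 (f(b, A) = -2*b*b = -2*b**2)
F(w) = 12*w (F(w) = (2*w)*6 = 12*w)
(6*(4 + f(t(6 - 5), 4)) - 16)*F(8) = (6*(4 - 2/(6 + (6 - 5))**2) - 16)*(12*8) = (6*(4 - 2/(6 + 1)**2) - 16)*96 = (6*(4 - 2*(1/7)**2) - 16)*96 = (6*(4 - 2*1/49) - 16)*96 = (6*(4 - 2/49) - 16)*96 = (6*(194/49) - 16)*96 = (1164/49 - 16)*96 = (380/49)*96 = 36480/49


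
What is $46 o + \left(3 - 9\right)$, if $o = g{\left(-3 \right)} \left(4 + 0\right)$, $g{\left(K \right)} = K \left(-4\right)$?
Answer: $2202$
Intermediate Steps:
$g{\left(K \right)} = - 4 K$
$o = 48$ ($o = \left(-4\right) \left(-3\right) \left(4 + 0\right) = 12 \cdot 4 = 48$)
$46 o + \left(3 - 9\right) = 46 \cdot 48 + \left(3 - 9\right) = 2208 - 6 = 2202$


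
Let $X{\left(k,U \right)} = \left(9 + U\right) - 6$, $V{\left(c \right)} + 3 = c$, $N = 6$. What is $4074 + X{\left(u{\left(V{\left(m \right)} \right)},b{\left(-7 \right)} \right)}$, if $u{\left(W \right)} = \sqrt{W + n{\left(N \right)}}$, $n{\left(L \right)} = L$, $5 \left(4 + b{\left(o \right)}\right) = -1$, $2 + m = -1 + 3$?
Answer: $\frac{20364}{5} \approx 4072.8$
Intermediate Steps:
$m = 0$ ($m = -2 + \left(-1 + 3\right) = -2 + 2 = 0$)
$b{\left(o \right)} = - \frac{21}{5}$ ($b{\left(o \right)} = -4 + \frac{1}{5} \left(-1\right) = -4 - \frac{1}{5} = - \frac{21}{5}$)
$V{\left(c \right)} = -3 + c$
$u{\left(W \right)} = \sqrt{6 + W}$ ($u{\left(W \right)} = \sqrt{W + 6} = \sqrt{6 + W}$)
$X{\left(k,U \right)} = 3 + U$
$4074 + X{\left(u{\left(V{\left(m \right)} \right)},b{\left(-7 \right)} \right)} = 4074 + \left(3 - \frac{21}{5}\right) = 4074 - \frac{6}{5} = \frac{20364}{5}$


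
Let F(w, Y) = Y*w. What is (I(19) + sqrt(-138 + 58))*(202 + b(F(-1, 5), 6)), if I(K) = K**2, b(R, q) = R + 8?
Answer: 74005 + 820*I*sqrt(5) ≈ 74005.0 + 1833.6*I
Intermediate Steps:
b(R, q) = 8 + R
(I(19) + sqrt(-138 + 58))*(202 + b(F(-1, 5), 6)) = (19**2 + sqrt(-138 + 58))*(202 + (8 + 5*(-1))) = (361 + sqrt(-80))*(202 + (8 - 5)) = (361 + 4*I*sqrt(5))*(202 + 3) = (361 + 4*I*sqrt(5))*205 = 74005 + 820*I*sqrt(5)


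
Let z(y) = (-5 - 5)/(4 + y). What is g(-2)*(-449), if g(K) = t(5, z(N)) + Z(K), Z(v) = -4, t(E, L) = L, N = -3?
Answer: 6286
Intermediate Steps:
z(y) = -10/(4 + y)
g(K) = -14 (g(K) = -10/(4 - 3) - 4 = -10/1 - 4 = -10*1 - 4 = -10 - 4 = -14)
g(-2)*(-449) = -14*(-449) = 6286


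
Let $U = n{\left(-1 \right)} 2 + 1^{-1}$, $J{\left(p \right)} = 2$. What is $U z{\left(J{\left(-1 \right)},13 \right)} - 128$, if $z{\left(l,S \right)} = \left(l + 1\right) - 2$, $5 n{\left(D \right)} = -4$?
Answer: $- \frac{643}{5} \approx -128.6$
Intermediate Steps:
$n{\left(D \right)} = - \frac{4}{5}$ ($n{\left(D \right)} = \frac{1}{5} \left(-4\right) = - \frac{4}{5}$)
$U = - \frac{3}{5}$ ($U = \left(- \frac{4}{5}\right) 2 + 1^{-1} = - \frac{8}{5} + 1 = - \frac{3}{5} \approx -0.6$)
$z{\left(l,S \right)} = -1 + l$ ($z{\left(l,S \right)} = \left(1 + l\right) - 2 = -1 + l$)
$U z{\left(J{\left(-1 \right)},13 \right)} - 128 = - \frac{3 \left(-1 + 2\right)}{5} - 128 = \left(- \frac{3}{5}\right) 1 - 128 = - \frac{3}{5} - 128 = - \frac{643}{5}$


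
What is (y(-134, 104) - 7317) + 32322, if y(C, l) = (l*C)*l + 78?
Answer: -1424261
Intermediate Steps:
y(C, l) = 78 + C*l² (y(C, l) = (C*l)*l + 78 = C*l² + 78 = 78 + C*l²)
(y(-134, 104) - 7317) + 32322 = ((78 - 134*104²) - 7317) + 32322 = ((78 - 134*10816) - 7317) + 32322 = ((78 - 1449344) - 7317) + 32322 = (-1449266 - 7317) + 32322 = -1456583 + 32322 = -1424261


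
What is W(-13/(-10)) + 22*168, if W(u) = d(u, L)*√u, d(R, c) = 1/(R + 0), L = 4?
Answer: 3696 + √130/13 ≈ 3696.9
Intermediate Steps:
d(R, c) = 1/R
W(u) = u^(-½) (W(u) = √u/u = u^(-½))
W(-13/(-10)) + 22*168 = (-13/(-10))^(-½) + 22*168 = (-13*(-⅒))^(-½) + 3696 = (13/10)^(-½) + 3696 = √130/13 + 3696 = 3696 + √130/13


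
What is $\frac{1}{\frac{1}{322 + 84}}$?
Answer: $406$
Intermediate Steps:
$\frac{1}{\frac{1}{322 + 84}} = \frac{1}{\frac{1}{406}} = 406$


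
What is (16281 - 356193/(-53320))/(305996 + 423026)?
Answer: 868459113/38871453040 ≈ 0.022342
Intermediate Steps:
(16281 - 356193/(-53320))/(305996 + 423026) = (16281 - 356193*(-1/53320))/729022 = (16281 + 356193/53320)*(1/729022) = (868459113/53320)*(1/729022) = 868459113/38871453040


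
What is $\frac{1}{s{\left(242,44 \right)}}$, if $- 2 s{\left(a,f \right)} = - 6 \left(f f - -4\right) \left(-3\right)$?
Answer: $- \frac{1}{17460} \approx -5.7274 \cdot 10^{-5}$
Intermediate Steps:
$s{\left(a,f \right)} = -36 - 9 f^{2}$ ($s{\left(a,f \right)} = - \frac{- 6 \left(f f - -4\right) \left(-3\right)}{2} = - \frac{- 6 \left(f^{2} + 4\right) \left(-3\right)}{2} = - \frac{- 6 \left(4 + f^{2}\right) \left(-3\right)}{2} = - \frac{\left(-24 - 6 f^{2}\right) \left(-3\right)}{2} = - \frac{72 + 18 f^{2}}{2} = -36 - 9 f^{2}$)
$\frac{1}{s{\left(242,44 \right)}} = \frac{1}{-36 - 9 \cdot 44^{2}} = \frac{1}{-36 - 17424} = \frac{1}{-17460} = - \frac{1}{17460}$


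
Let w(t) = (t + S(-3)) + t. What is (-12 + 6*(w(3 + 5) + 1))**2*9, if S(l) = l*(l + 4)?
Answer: 46656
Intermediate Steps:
S(l) = l*(4 + l)
w(t) = -3 + 2*t (w(t) = (t - 3*(4 - 3)) + t = (t - 3*1) + t = (t - 3) + t = (-3 + t) + t = -3 + 2*t)
(-12 + 6*(w(3 + 5) + 1))**2*9 = (-12 + 6*((-3 + 2*(3 + 5)) + 1))**2*9 = (-12 + 6*((-3 + 2*8) + 1))**2*9 = (-12 + 6*((-3 + 16) + 1))**2*9 = (-12 + 6*(13 + 1))**2*9 = (-12 + 6*14)**2*9 = (-12 + 84)**2*9 = 72**2*9 = 5184*9 = 46656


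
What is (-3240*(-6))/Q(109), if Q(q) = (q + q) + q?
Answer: 6480/109 ≈ 59.450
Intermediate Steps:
Q(q) = 3*q (Q(q) = 2*q + q = 3*q)
(-3240*(-6))/Q(109) = (-3240*(-6))/((3*109)) = 19440/327 = 19440*(1/327) = 6480/109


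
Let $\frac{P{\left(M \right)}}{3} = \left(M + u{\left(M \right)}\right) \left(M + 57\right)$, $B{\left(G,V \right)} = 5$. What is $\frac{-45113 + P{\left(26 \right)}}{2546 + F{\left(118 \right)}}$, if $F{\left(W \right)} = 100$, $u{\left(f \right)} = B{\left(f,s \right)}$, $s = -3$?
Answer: $- \frac{2671}{189} \approx -14.132$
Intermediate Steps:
$u{\left(f \right)} = 5$
$P{\left(M \right)} = 3 \left(5 + M\right) \left(57 + M\right)$ ($P{\left(M \right)} = 3 \left(M + 5\right) \left(M + 57\right) = 3 \left(5 + M\right) \left(57 + M\right)$)
$\frac{-45113 + P{\left(26 \right)}}{2546 + F{\left(118 \right)}} = \frac{-45113 + \left(855 + 3 \cdot 26^{2} + 186 \cdot 26\right)}{2546 + 100} = \frac{-45113 + \left(855 + 3 \cdot 676 + 4836\right)}{2646} = \left(-45113 + \left(855 + 2028 + 4836\right)\right) \frac{1}{2646} = \left(-45113 + 7719\right) \frac{1}{2646} = \left(-37394\right) \frac{1}{2646} = - \frac{2671}{189}$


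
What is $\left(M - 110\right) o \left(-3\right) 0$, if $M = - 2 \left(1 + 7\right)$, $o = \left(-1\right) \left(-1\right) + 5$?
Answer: $0$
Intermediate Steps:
$o = 6$ ($o = 1 + 5 = 6$)
$M = -16$ ($M = \left(-2\right) 8 = -16$)
$\left(M - 110\right) o \left(-3\right) 0 = \left(-16 - 110\right) 6 \left(-3\right) 0 = - 126 \left(\left(-18\right) 0\right) = \left(-126\right) 0 = 0$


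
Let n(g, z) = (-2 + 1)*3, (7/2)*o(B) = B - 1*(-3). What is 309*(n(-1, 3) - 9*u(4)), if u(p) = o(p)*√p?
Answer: -12051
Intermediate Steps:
o(B) = 6/7 + 2*B/7 (o(B) = 2*(B - 1*(-3))/7 = 2*(B + 3)/7 = 2*(3 + B)/7 = 6/7 + 2*B/7)
n(g, z) = -3 (n(g, z) = -1*3 = -3)
u(p) = √p*(6/7 + 2*p/7) (u(p) = (6/7 + 2*p/7)*√p = √p*(6/7 + 2*p/7))
309*(n(-1, 3) - 9*u(4)) = 309*(-3 - 18*√4*(3 + 4)/7) = 309*(-3 - 18*2*7/7) = 309*(-3 - 9*4) = 309*(-3 - 36) = 309*(-39) = -12051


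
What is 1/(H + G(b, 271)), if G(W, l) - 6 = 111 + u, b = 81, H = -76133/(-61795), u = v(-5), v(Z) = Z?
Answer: 61795/6997173 ≈ 0.0088314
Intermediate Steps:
u = -5
H = 76133/61795 (H = -76133*(-1/61795) = 76133/61795 ≈ 1.2320)
G(W, l) = 112 (G(W, l) = 6 + (111 - 5) = 6 + 106 = 112)
1/(H + G(b, 271)) = 1/(76133/61795 + 112) = 1/(6997173/61795) = 61795/6997173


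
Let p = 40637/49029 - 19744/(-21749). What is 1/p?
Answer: 1066331721/1851842689 ≈ 0.57582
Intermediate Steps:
p = 1851842689/1066331721 (p = 40637*(1/49029) - 19744*(-1/21749) = 40637/49029 + 19744/21749 = 1851842689/1066331721 ≈ 1.7366)
1/p = 1/(1851842689/1066331721) = 1066331721/1851842689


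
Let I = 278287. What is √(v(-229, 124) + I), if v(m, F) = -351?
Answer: 4*√17371 ≈ 527.20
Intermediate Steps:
√(v(-229, 124) + I) = √(-351 + 278287) = √277936 = 4*√17371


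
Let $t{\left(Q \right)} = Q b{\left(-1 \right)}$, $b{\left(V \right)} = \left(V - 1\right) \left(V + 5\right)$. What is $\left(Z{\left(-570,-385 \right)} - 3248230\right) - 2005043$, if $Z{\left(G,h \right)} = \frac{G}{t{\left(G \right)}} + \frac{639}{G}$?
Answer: $- \frac{3992488427}{760} \approx -5.2533 \cdot 10^{6}$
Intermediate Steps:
$b{\left(V \right)} = \left(-1 + V\right) \left(5 + V\right)$
$t{\left(Q \right)} = - 8 Q$ ($t{\left(Q \right)} = Q \left(-5 + \left(-1\right)^{2} + 4 \left(-1\right)\right) = Q \left(-5 + 1 - 4\right) = Q \left(-8\right) = - 8 Q$)
$Z{\left(G,h \right)} = - \frac{1}{8} + \frac{639}{G}$ ($Z{\left(G,h \right)} = \frac{G}{\left(-8\right) G} + \frac{639}{G} = G \left(- \frac{1}{8 G}\right) + \frac{639}{G} = - \frac{1}{8} + \frac{639}{G}$)
$\left(Z{\left(-570,-385 \right)} - 3248230\right) - 2005043 = \left(\frac{5112 - -570}{8 \left(-570\right)} - 3248230\right) - 2005043 = \left(\frac{1}{8} \left(- \frac{1}{570}\right) \left(5112 + 570\right) - 3248230\right) - 2005043 = \left(\frac{1}{8} \left(- \frac{1}{570}\right) 5682 - 3248230\right) - 2005043 = \left(- \frac{947}{760} - 3248230\right) - 2005043 = - \frac{2468655747}{760} - 2005043 = - \frac{3992488427}{760}$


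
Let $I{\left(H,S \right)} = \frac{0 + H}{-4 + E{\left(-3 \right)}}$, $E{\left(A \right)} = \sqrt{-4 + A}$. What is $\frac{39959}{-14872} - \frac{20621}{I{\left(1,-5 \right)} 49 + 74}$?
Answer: $- \frac{42347535281}{134309032} - \frac{1010429 i \sqrt{7}}{99341} \approx -315.3 - 26.911 i$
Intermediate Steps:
$I{\left(H,S \right)} = \frac{H}{-4 + i \sqrt{7}}$ ($I{\left(H,S \right)} = \frac{0 + H}{-4 + \sqrt{-4 - 3}} = \frac{H}{-4 + \sqrt{-7}} = \frac{H}{-4 + i \sqrt{7}}$)
$\frac{39959}{-14872} - \frac{20621}{I{\left(1,-5 \right)} 49 + 74} = \frac{39959}{-14872} - \frac{20621}{\left(\left(- \frac{4}{23}\right) 1 - \frac{1}{23} i 1 \sqrt{7}\right) 49 + 74} = 39959 \left(- \frac{1}{14872}\right) - \frac{20621}{\left(- \frac{4}{23} - \frac{i \sqrt{7}}{23}\right) 49 + 74} = - \frac{39959}{14872} - \frac{20621}{\left(- \frac{196}{23} - \frac{49 i \sqrt{7}}{23}\right) + 74} = - \frac{39959}{14872} - \frac{20621}{\frac{1506}{23} - \frac{49 i \sqrt{7}}{23}}$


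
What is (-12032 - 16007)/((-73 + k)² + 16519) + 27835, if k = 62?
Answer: 463146361/16640 ≈ 27833.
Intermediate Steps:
(-12032 - 16007)/((-73 + k)² + 16519) + 27835 = (-12032 - 16007)/((-73 + 62)² + 16519) + 27835 = -28039/((-11)² + 16519) + 27835 = -28039/(121 + 16519) + 27835 = -28039/16640 + 27835 = 463146361/16640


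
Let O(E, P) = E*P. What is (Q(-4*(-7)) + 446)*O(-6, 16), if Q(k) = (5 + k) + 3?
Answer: -46272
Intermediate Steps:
Q(k) = 8 + k
(Q(-4*(-7)) + 446)*O(-6, 16) = ((8 - 4*(-7)) + 446)*(-6*16) = ((8 + 28) + 446)*(-96) = (36 + 446)*(-96) = 482*(-96) = -46272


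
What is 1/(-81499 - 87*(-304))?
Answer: -1/55051 ≈ -1.8165e-5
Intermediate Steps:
1/(-81499 - 87*(-304)) = 1/(-81499 + 26448) = 1/(-55051) = -1/55051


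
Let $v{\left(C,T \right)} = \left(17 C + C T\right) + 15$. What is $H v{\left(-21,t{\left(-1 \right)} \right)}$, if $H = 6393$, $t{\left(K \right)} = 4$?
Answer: $-2723418$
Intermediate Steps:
$v{\left(C,T \right)} = 15 + 17 C + C T$
$H v{\left(-21,t{\left(-1 \right)} \right)} = 6393 \left(15 + 17 \left(-21\right) - 84\right) = 6393 \left(15 - 357 - 84\right) = 6393 \left(-426\right) = -2723418$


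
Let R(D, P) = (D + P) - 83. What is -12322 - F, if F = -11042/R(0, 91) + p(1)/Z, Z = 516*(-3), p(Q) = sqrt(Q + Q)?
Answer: -43767/4 + sqrt(2)/1548 ≈ -10942.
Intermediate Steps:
p(Q) = sqrt(2)*sqrt(Q) (p(Q) = sqrt(2*Q) = sqrt(2)*sqrt(Q))
Z = -1548
R(D, P) = -83 + D + P
F = -5521/4 - sqrt(2)/1548 (F = -11042/(-83 + 0 + 91) + (sqrt(2)*sqrt(1))/(-1548) = -11042/8 + (sqrt(2)*1)*(-1/1548) = -11042*1/8 + sqrt(2)*(-1/1548) = -5521/4 - sqrt(2)/1548 ≈ -1380.3)
-12322 - F = -12322 - (-5521/4 - sqrt(2)/1548) = -12322 + (5521/4 + sqrt(2)/1548) = -43767/4 + sqrt(2)/1548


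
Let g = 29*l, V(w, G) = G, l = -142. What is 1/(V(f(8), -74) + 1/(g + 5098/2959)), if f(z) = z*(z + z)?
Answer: -12180064/901327695 ≈ -0.013513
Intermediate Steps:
f(z) = 2*z² (f(z) = z*(2*z) = 2*z²)
g = -4118 (g = 29*(-142) = -4118)
1/(V(f(8), -74) + 1/(g + 5098/2959)) = 1/(-74 + 1/(-4118 + 5098/2959)) = 1/(-74 + 1/(-12180064/2959)) = 1/(-74 - 2959/12180064) = 1/(-901327695/12180064) = -12180064/901327695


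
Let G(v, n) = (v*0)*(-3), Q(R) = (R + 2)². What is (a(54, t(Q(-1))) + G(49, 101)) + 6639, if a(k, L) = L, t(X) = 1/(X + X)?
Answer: 13279/2 ≈ 6639.5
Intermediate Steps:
Q(R) = (2 + R)²
t(X) = 1/(2*X)
G(v, n) = 0 (G(v, n) = 0*(-3) = 0)
(a(54, t(Q(-1))) + G(49, 101)) + 6639 = (1/(2*((2 - 1)²)) + 0) + 6639 = (1/(2*(1²)) + 0) + 6639 = ((½)/1 + 0) + 6639 = ((½)*1 + 0) + 6639 = (½ + 0) + 6639 = ½ + 6639 = 13279/2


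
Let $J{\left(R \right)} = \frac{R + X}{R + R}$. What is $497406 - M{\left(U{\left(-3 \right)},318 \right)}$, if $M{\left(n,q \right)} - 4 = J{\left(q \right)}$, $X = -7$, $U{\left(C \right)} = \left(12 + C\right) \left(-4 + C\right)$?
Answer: $\frac{316347361}{636} \approx 4.974 \cdot 10^{5}$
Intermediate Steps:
$U{\left(C \right)} = \left(-4 + C\right) \left(12 + C\right)$
$J{\left(R \right)} = \frac{-7 + R}{2 R}$ ($J{\left(R \right)} = \frac{R - 7}{R + R} = \frac{-7 + R}{2 R}$)
$M{\left(n,q \right)} = 4 + \frac{-7 + q}{2 q}$
$497406 - M{\left(U{\left(-3 \right)},318 \right)} = 497406 - \frac{-7 + 9 \cdot 318}{2 \cdot 318} = 497406 - \frac{1}{2} \cdot \frac{1}{318} \left(-7 + 2862\right) = 497406 - \frac{1}{2} \cdot \frac{1}{318} \cdot 2855 = 497406 - \frac{2855}{636} = \frac{316347361}{636}$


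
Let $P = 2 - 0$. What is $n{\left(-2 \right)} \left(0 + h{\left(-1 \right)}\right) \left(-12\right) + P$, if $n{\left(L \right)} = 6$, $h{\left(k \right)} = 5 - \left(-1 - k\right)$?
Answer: $-358$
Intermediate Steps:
$h{\left(k \right)} = 6 + k$ ($h{\left(k \right)} = 5 + \left(1 + k\right) = 6 + k$)
$P = 2$ ($P = 2 + 0 = 2$)
$n{\left(-2 \right)} \left(0 + h{\left(-1 \right)}\right) \left(-12\right) + P = 6 \left(0 + \left(6 - 1\right)\right) \left(-12\right) + 2 = 6 \left(0 + 5\right) \left(-12\right) + 2 = 6 \cdot 5 \left(-12\right) + 2 = 30 \left(-12\right) + 2 = -360 + 2 = -358$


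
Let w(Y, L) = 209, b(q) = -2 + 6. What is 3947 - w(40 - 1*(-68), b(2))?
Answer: 3738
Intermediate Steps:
b(q) = 4
3947 - w(40 - 1*(-68), b(2)) = 3947 - 1*209 = 3947 - 209 = 3738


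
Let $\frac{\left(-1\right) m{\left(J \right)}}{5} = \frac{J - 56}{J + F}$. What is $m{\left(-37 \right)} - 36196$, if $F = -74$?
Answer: $- \frac{1339407}{37} \approx -36200.0$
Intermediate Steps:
$m{\left(J \right)} = - \frac{5 \left(-56 + J\right)}{-74 + J}$ ($m{\left(J \right)} = - 5 \frac{J - 56}{J - 74} = - 5 \frac{-56 + J}{-74 + J} = - \frac{5 \left(-56 + J\right)}{-74 + J}$)
$m{\left(-37 \right)} - 36196 = \frac{5 \left(56 - -37\right)}{-74 - 37} - 36196 = \frac{5 \left(56 + 37\right)}{-111} - 36196 = 5 \left(- \frac{1}{111}\right) 93 - 36196 = - \frac{155}{37} - 36196 = - \frac{1339407}{37}$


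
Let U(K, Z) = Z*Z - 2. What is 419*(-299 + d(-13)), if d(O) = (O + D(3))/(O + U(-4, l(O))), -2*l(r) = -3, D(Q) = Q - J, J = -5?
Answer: -6380951/51 ≈ -1.2512e+5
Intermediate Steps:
D(Q) = 5 + Q (D(Q) = Q - 1*(-5) = Q + 5 = 5 + Q)
l(r) = 3/2 (l(r) = -½*(-3) = 3/2)
U(K, Z) = -2 + Z² (U(K, Z) = Z² - 2 = -2 + Z²)
d(O) = (8 + O)/(¼ + O) (d(O) = (O + (5 + 3))/(O + (-2 + (3/2)²)) = (O + 8)/(O + (-2 + 9/4)) = (8 + O)/(O + ¼) = (8 + O)/(¼ + O))
419*(-299 + d(-13)) = 419*(-299 + 4*(8 - 13)/(1 + 4*(-13))) = 419*(-299 + 4*(-5)/(1 - 52)) = 419*(-299 + 4*(-5)/(-51)) = 419*(-299 + 4*(-1/51)*(-5)) = 419*(-299 + 20/51) = 419*(-15229/51) = -6380951/51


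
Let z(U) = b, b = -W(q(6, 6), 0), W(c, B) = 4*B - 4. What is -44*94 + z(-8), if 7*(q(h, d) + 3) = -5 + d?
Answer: -4132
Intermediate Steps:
q(h, d) = -26/7 + d/7 (q(h, d) = -3 + (-5 + d)/7 = -3 + (-5/7 + d/7) = -26/7 + d/7)
W(c, B) = -4 + 4*B
b = 4 (b = -(-4 + 4*0) = -(-4 + 0) = -1*(-4) = 4)
z(U) = 4
-44*94 + z(-8) = -44*94 + 4 = -4136 + 4 = -4132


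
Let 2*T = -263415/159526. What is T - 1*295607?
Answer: -94314267979/319052 ≈ -2.9561e+5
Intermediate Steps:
T = -263415/319052 (T = (-263415/159526)/2 = (-263415*1/159526)/2 = (½)*(-263415/159526) = -263415/319052 ≈ -0.82562)
T - 1*295607 = -263415/319052 - 1*295607 = -263415/319052 - 295607 = -94314267979/319052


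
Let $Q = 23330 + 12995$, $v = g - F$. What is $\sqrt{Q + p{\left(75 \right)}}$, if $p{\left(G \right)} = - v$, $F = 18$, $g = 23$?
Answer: $4 \sqrt{2270} \approx 190.58$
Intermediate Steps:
$v = 5$ ($v = 23 - 18 = 5$)
$Q = 36325$
$p{\left(G \right)} = -5$ ($p{\left(G \right)} = \left(-1\right) 5 = -5$)
$\sqrt{Q + p{\left(75 \right)}} = \sqrt{36325 - 5} = \sqrt{36320} = 4 \sqrt{2270}$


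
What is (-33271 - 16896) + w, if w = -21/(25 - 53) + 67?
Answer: -200397/4 ≈ -50099.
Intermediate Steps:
w = 271/4 (w = -21/(-28) + 67 = -1/28*(-21) + 67 = ¾ + 67 = 271/4 ≈ 67.750)
(-33271 - 16896) + w = (-33271 - 16896) + 271/4 = -50167 + 271/4 = -200397/4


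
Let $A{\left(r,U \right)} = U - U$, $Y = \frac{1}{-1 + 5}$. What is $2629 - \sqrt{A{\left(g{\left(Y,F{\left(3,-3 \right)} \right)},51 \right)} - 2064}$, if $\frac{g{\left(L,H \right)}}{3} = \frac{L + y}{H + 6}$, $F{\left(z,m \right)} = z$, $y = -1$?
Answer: $2629 - 4 i \sqrt{129} \approx 2629.0 - 45.431 i$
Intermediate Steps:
$Y = \frac{1}{4} \approx 0.25$
$g{\left(L,H \right)} = \frac{3 \left(-1 + L\right)}{6 + H}$ ($g{\left(L,H \right)} = 3 \frac{L - 1}{H + 6} = 3 \frac{-1 + L}{6 + H} = \frac{3 \left(-1 + L\right)}{6 + H}$)
$A{\left(r,U \right)} = 0$
$2629 - \sqrt{A{\left(g{\left(Y,F{\left(3,-3 \right)} \right)},51 \right)} - 2064} = 2629 - \sqrt{0 - 2064} = 2629 - \sqrt{-2064} = 2629 - 4 i \sqrt{129}$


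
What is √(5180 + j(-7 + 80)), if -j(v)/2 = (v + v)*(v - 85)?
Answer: 2*√2171 ≈ 93.188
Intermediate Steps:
j(v) = -4*v*(-85 + v) (j(v) = -2*(v + v)*(v - 85) = -2*2*v*(-85 + v) = -4*v*(-85 + v))
√(5180 + j(-7 + 80)) = √(5180 + 4*(-7 + 80)*(85 - (-7 + 80))) = √(5180 + 4*73*(85 - 1*73)) = √(5180 + 4*73*(85 - 73)) = √(5180 + 4*73*12) = √(5180 + 3504) = √8684 = 2*√2171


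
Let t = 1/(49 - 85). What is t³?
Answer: -1/46656 ≈ -2.1433e-5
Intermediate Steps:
t = -1/36 (t = 1/(-36) = -1/36 ≈ -0.027778)
t³ = (-1/36)³ = -1/46656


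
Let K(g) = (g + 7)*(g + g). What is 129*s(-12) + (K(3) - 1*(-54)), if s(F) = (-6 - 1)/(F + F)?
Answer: 1213/8 ≈ 151.63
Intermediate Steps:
s(F) = -7/(2*F) (s(F) = -7*1/(2*F) = -7/(2*F))
K(g) = 2*g*(7 + g) (K(g) = (7 + g)*(2*g) = 2*g*(7 + g))
129*s(-12) + (K(3) - 1*(-54)) = 129*(-7/2/(-12)) + (2*3*(7 + 3) - 1*(-54)) = 129*(-7/2*(-1/12)) + (2*3*10 + 54) = 129*(7/24) + (60 + 54) = 301/8 + 114 = 1213/8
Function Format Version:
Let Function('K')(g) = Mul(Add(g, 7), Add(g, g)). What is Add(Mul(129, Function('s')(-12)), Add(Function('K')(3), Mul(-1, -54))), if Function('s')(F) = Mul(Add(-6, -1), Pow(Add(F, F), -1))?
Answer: Rational(1213, 8) ≈ 151.63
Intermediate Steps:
Function('s')(F) = Mul(Rational(-7, 2), Pow(F, -1)) (Function('s')(F) = Mul(-7, Pow(Mul(2, F), -1)) = Mul(-7, Mul(Rational(1, 2), Pow(F, -1))) = Mul(Rational(-7, 2), Pow(F, -1)))
Function('K')(g) = Mul(2, g, Add(7, g)) (Function('K')(g) = Mul(Add(7, g), Mul(2, g)) = Mul(2, g, Add(7, g)))
Add(Mul(129, Function('s')(-12)), Add(Function('K')(3), Mul(-1, -54))) = Add(Mul(129, Mul(Rational(-7, 2), Pow(-12, -1))), Add(Mul(2, 3, Add(7, 3)), Mul(-1, -54))) = Add(Mul(129, Mul(Rational(-7, 2), Rational(-1, 12))), Add(Mul(2, 3, 10), 54)) = Add(Mul(129, Rational(7, 24)), Add(60, 54)) = Add(Rational(301, 8), 114) = Rational(1213, 8)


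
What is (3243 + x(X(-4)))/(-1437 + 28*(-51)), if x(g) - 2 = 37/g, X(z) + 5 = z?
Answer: -29168/25785 ≈ -1.1312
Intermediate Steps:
X(z) = -5 + z
x(g) = 2 + 37/g
(3243 + x(X(-4)))/(-1437 + 28*(-51)) = (3243 + (2 + 37/(-5 - 4)))/(-1437 + 28*(-51)) = (3243 + (2 + 37/(-9)))/(-1437 - 1428) = (3243 + (2 + 37*(-1/9)))/(-2865) = (3243 + (2 - 37/9))*(-1/2865) = (3243 - 19/9)*(-1/2865) = (29168/9)*(-1/2865) = -29168/25785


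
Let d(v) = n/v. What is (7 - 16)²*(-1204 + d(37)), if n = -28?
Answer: -3610656/37 ≈ -97585.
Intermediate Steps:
d(v) = -28/v
(7 - 16)²*(-1204 + d(37)) = (7 - 16)²*(-1204 - 28/37) = (-9)²*(-1204 - 28*1/37) = 81*(-1204 - 28/37) = 81*(-44576/37) = -3610656/37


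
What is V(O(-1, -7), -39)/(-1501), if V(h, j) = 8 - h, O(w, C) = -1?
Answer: -9/1501 ≈ -0.0059960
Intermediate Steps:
V(O(-1, -7), -39)/(-1501) = (8 - 1*(-1))/(-1501) = (8 + 1)*(-1/1501) = 9*(-1/1501) = -9/1501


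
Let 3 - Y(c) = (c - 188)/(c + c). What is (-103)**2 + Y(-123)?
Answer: 2610241/246 ≈ 10611.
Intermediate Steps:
Y(c) = 3 - (-188 + c)/(2*c) (Y(c) = 3 - (c - 188)/(c + c) = 3 - (-188 + c)/(2*c))
(-103)**2 + Y(-123) = (-103)**2 + (5/2 + 94/(-123)) = 10609 + (5/2 + 94*(-1/123)) = 10609 + (5/2 - 94/123) = 10609 + 427/246 = 2610241/246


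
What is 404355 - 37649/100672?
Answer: 40707188911/100672 ≈ 4.0435e+5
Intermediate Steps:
404355 - 37649/100672 = 40707188911/100672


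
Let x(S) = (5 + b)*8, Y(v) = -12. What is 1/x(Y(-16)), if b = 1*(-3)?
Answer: 1/16 ≈ 0.062500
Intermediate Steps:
b = -3
x(S) = 16 (x(S) = (5 - 3)*8 = 2*8 = 16)
1/x(Y(-16)) = 1/16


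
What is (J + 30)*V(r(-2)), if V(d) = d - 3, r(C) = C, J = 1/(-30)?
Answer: -899/6 ≈ -149.83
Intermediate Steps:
J = -1/30 ≈ -0.033333
V(d) = -3 + d
(J + 30)*V(r(-2)) = (-1/30 + 30)*(-3 - 2) = (899/30)*(-5) = -899/6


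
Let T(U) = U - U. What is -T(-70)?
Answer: 0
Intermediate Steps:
T(U) = 0
-T(-70) = -1*0 = 0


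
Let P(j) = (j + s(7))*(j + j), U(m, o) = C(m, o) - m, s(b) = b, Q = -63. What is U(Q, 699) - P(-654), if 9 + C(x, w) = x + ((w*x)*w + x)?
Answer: -31628211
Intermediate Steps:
C(x, w) = -9 + 2*x + x*w² (C(x, w) = -9 + (x + ((w*x)*w + x)) = -9 + (x + (x*w² + x)) = -9 + (x + (x + x*w²)) = -9 + (2*x + x*w²) = -9 + 2*x + x*w²)
U(m, o) = -9 + m + m*o² (U(m, o) = (-9 + 2*m + m*o²) - m = -9 + m + m*o²)
P(j) = 2*j*(7 + j) (P(j) = (j + 7)*(j + j) = (7 + j)*(2*j) = 2*j*(7 + j))
U(Q, 699) - P(-654) = (-9 - 63 - 63*699²) - 2*(-654)*(7 - 654) = (-9 - 63 - 63*488601) - 2*(-654)*(-647) = (-9 - 63 - 30781863) - 1*846276 = -30781935 - 846276 = -31628211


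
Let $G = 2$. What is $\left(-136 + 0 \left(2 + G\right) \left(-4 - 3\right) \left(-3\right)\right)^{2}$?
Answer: $18496$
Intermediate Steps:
$\left(-136 + 0 \left(2 + G\right) \left(-4 - 3\right) \left(-3\right)\right)^{2} = \left(-136 + 0 \left(2 + 2\right) \left(-4 - 3\right) \left(-3\right)\right)^{2} = \left(-136 + 0 \cdot 4 \left(\left(-7\right) \left(-3\right)\right)\right)^{2} = \left(-136 + 0 \cdot 21\right)^{2} = \left(-136 + 0\right)^{2} = \left(-136\right)^{2} = 18496$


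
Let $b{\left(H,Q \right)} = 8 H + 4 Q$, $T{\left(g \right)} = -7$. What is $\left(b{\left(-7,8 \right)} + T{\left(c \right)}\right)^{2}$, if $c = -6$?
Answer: $961$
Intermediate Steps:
$b{\left(H,Q \right)} = 4 Q + 8 H$
$\left(b{\left(-7,8 \right)} + T{\left(c \right)}\right)^{2} = \left(\left(4 \cdot 8 + 8 \left(-7\right)\right) - 7\right)^{2} = \left(\left(32 - 56\right) - 7\right)^{2} = \left(-24 - 7\right)^{2} = \left(-31\right)^{2} = 961$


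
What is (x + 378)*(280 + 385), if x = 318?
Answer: 462840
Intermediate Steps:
(x + 378)*(280 + 385) = (318 + 378)*(280 + 385) = 696*665 = 462840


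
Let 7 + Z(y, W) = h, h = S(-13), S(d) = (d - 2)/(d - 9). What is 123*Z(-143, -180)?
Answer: -17097/22 ≈ -777.14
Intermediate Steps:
S(d) = (-2 + d)/(-9 + d)
h = 15/22 (h = (-2 - 13)/(-9 - 13) = -15/(-22) = -1/22*(-15) = 15/22 ≈ 0.68182)
Z(y, W) = -139/22 (Z(y, W) = -7 + 15/22 = -139/22)
123*Z(-143, -180) = 123*(-139/22) = -17097/22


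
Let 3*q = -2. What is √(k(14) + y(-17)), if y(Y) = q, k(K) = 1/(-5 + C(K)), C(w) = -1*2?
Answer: I*√357/21 ≈ 0.89974*I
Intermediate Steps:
C(w) = -2
k(K) = -⅐ (k(K) = 1/(-5 - 2) = 1/(-7) = -⅐)
q = -⅔ (q = (⅓)*(-2) = -⅔ ≈ -0.66667)
y(Y) = -⅔
√(k(14) + y(-17)) = √(-⅐ - ⅔) = √(-17/21) = I*√357/21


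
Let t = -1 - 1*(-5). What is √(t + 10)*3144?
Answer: 3144*√14 ≈ 11764.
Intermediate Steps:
t = 4 (t = -1 + 5 = 4)
√(t + 10)*3144 = √(4 + 10)*3144 = √14*3144 = 3144*√14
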